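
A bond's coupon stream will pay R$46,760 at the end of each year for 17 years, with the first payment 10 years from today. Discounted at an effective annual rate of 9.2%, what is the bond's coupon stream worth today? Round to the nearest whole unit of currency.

Value one period before first payment (t=9): 46760 × [1 − (1+0.092)^(−17)] / 0.092 = 46760 × 8.434967 = 394,419.0515
Discount back 9 years: 394,419.0515 × (1+0.092)^(−9) = 394,419.0515 × 0.452894 = 178,629.8934

R$178,630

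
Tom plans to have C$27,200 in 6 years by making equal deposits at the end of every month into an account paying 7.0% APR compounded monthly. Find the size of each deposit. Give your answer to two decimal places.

i = 0.07/12 = 0.00583333 per month; n = 6·12 = 72.
PMT = 27200 / ( [(1+0.00583333)^72 − 1] / 0.00583333 ) = 27200 / 89.160944 = 305.0663

C$305.07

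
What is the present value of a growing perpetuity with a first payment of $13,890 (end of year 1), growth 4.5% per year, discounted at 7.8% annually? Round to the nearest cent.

PV = D₁/(r − g) = 13890/(0.078 − 0.045) = 420,909.0909

$420,909.09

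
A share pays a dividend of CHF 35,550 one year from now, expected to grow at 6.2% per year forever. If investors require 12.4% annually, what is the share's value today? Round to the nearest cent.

PV = D₁/(r − g) = 35550/(0.124 − 0.062) = 573,387.0968

CHF 573,387.10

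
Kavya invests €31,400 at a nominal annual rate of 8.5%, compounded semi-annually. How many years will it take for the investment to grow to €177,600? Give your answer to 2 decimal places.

Periodic rate i = 0.085/2 = 0.0425.
(1+i)^n = 177600/31400 = 5.65605, so n = ln 5.65605 / ln 1.0425 = 41.6304 half-years
= 41.6304/2 years

20.82 years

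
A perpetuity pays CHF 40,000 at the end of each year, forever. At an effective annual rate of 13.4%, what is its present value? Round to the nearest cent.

PV = C/r = 40000/0.134 = 298,507.4627

CHF 298,507.46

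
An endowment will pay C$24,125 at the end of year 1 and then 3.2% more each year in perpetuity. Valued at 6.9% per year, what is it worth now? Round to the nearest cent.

PV = D₁/(r − g) = 24125/(0.069 − 0.032) = 652,027.0270

C$652,027.03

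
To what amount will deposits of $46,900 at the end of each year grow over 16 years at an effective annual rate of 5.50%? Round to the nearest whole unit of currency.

$1,155,669

FV = 46900 × [(1+0.055)^16 − 1] / 0.055 = 46900 × 24.641140 = 1,155,669.4654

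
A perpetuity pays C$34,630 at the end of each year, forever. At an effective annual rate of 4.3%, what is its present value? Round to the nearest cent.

PV = C/r = 34630/0.043 = 805,348.8372

C$805,348.84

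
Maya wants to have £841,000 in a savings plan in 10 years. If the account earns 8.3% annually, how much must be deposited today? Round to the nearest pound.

£378,889

PV = 841,000 / (1 + 0.083)^10 = 841,000 / 2.219650 = 378,888.5050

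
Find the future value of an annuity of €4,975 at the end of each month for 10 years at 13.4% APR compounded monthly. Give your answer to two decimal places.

€1,243,357.95

i = 0.134/12 = 0.0111667 per month; n = 10·12 = 120.
Accumulation factor s(120|0.0111667) = 249.921196; FV = 4975 × 249.921196 = 1,243,357.9513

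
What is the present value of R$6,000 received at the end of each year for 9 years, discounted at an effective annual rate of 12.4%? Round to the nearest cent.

R$31,489.20

PV = 6000 × [1 − (1+0.124)^(−9)] / 0.124 = 6000 × 5.248199 = 31,489.1957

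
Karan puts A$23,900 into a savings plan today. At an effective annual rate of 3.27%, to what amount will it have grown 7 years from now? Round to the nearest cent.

A$29,937.61

FV = PV·(1+i)^n = 23,900 × 1.252620 = 29,937.6109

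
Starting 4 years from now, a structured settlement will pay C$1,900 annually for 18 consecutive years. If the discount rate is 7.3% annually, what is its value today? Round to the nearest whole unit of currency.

Value one period before first payment (t=3): 1900 × [1 − (1+0.073)^(−18)] / 0.073 = 1900 × 9.844893 = 18,705.2958
PV₀ = 18,705.2958 / (1+0.073)^3 = 18,705.2958 / 1.235376 = 15,141.3784

C$15,141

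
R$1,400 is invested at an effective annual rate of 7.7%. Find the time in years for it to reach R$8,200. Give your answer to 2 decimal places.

(1+i)^n = 8200/1400 = 5.85714, so n = ln 5.85714 / ln 1.077 = 23.8296 years

23.83 years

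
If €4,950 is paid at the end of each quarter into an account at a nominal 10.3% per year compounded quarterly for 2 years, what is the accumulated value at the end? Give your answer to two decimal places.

€43,358.79

With 4 periods per year: i = 0.02575, n = 8.
FV = PMT · [(1+i)^n − 1] / i = 4950 · 8.759352 = 43,358.7905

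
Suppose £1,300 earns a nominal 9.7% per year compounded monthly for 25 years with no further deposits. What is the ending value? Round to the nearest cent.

£14,550.36

i = 0.097/12 = 0.00808333 per month; n = 25·12 = 300.
1,300 × (1+0.00808333)^300 = 1,300 × 11.192584 = 14,550.3598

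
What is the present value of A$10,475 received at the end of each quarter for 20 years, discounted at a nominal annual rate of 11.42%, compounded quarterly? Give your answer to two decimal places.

A$328,306.58

With 4 periods per year: i = 0.02855, n = 80.
PV = 10475 × [1 − (1+0.02855)^(−80)] / 0.02855 = 10475 × 31.341917 = 328,306.5799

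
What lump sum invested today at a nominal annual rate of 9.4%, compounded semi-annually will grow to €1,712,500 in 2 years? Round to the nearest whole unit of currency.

With 2 periods per year: i = 0.047, n = 4.
PV = FV·(1+i)^(−n) = 1,712,500 × 0.832172 = 1,425,095.1218

€1,425,095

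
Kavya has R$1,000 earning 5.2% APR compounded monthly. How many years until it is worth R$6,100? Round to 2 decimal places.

34.85 years

Periodic rate i = 0.052/12 = 0.00433333.
(1+i)^n = 6100/1000 = 6.10000, so n = ln 6.10000 / ln 1.00433 = 418.2009 months
= 418.2009/12 years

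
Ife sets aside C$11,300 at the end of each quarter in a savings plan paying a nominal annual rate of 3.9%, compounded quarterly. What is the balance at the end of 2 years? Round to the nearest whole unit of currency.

C$93,546

i = 0.039/4 = 0.00975 per quarter; n = 2·4 = 8.
Accumulation factor s(8|0.00975) = 8.278389; FV = 11300 × 8.278389 = 93,545.7944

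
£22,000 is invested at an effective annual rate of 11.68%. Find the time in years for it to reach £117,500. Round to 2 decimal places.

n = ln(117500/22000) / ln(1+0.1168) = ln(5.34091) / 0.110467 = 15.1664 years

15.17 years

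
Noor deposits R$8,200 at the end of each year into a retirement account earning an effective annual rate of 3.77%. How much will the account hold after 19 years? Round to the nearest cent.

R$221,870.07

FV = 8200 × [(1+0.0377)^19 − 1] / 0.0377 = 8200 × 27.057325 = 221,870.0661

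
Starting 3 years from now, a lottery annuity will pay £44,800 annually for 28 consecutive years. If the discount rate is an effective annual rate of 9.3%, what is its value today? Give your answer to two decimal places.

£369,797.63

Value one period before first payment (t=2): 44800 × [1 − (1+0.093)^(−28)] / 0.093 = 44800 × 9.861124 = 441,778.3636
PV₀ = 441,778.3636 / (1+0.093)^2 = 441,778.3636 / 1.194649 = 369,797.6256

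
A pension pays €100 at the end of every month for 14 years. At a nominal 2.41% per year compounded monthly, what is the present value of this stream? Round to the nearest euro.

€14,247

Periodic rate i = 0.0241/12 = 0.00200833; n = 14 × 12 = 168 periods.
PV = 100 × [1 − (1+0.00200833)^(−168)] / 0.00200833 = 100 × 142.473943 = 14,247.3943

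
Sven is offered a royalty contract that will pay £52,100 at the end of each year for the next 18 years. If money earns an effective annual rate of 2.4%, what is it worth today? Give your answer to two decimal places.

£754,298.49

PV = PMT · [1 − (1+i)^(−n)] / i = 52100 · 14.477898 = 754,298.4884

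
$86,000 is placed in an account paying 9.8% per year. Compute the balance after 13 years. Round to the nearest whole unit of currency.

$289,954

FV = PV·(1+i)^n = 86,000 × 3.371556 = 289,953.8454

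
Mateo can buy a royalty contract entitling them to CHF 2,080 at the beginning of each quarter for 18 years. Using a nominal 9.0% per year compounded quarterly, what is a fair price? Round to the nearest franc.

CHF 75,479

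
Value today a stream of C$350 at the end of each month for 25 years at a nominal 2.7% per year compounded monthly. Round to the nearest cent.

Periodic rate i = 0.027/12 = 0.00225; n = 25 × 12 = 300 periods.
PV = PMT · [1 − (1+i)^(−n)] / i = 350 · 217.981054 = 76,293.3689

C$76,293.37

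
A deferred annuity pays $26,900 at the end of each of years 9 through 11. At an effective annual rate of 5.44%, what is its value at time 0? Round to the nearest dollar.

$47,558

Value one period before first payment (t=8): 26900 × [1 − (1+0.0544)^(−3)] / 0.0544 = 26900 × 2.700950 = 72,655.5606
Discount back 8 years: 72,655.5606 × (1+0.0544)^(−8) = 72,655.5606 × 0.654571 = 47,558.2297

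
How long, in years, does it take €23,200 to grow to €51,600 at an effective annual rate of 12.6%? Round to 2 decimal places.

(1+i)^n = 51600/23200 = 2.22414, so n = ln 2.22414 / ln 1.126 = 6.7360 years

6.74 years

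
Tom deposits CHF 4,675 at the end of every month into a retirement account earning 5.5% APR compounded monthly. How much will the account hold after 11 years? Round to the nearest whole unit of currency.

With 12 periods per year: i = 0.00458333, n = 132.
FV = PMT · [(1+i)^n − 1] / i = 4675 · 180.812233 = 845,297.1886

CHF 845,297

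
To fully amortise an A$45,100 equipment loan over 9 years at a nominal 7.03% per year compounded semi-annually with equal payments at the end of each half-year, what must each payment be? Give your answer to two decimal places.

With 2 periods per year: i = 0.03515, n = 18.
Annuity-PV factor = 13.173296; PMT = 45100 / 13.173296 = 3,423.5927

A$3,423.59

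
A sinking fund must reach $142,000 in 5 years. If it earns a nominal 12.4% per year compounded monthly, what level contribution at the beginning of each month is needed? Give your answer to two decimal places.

Periodic rate i = 0.124/12 = 0.0103333; n = 5 × 12 = 60 periods.
FV-annuity factor × (1+i) = 83.403673; PMT = 142000 / 83.403673 = 1,702.5629

$1,702.56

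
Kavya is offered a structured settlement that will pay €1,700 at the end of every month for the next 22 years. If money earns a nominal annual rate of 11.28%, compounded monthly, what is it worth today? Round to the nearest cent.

i = 0.1128/12 = 0.0094 per month; n = 22·12 = 264.
Annuity factor a(264|0.0094) = 97.384671; PV = 1700 × 97.384671 = 165,553.9407

€165,553.94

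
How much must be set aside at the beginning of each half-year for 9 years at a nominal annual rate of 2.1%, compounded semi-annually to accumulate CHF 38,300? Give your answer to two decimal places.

CHF 1,923.95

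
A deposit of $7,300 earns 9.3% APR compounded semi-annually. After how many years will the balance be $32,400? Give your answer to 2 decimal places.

Periodic rate i = 0.093/2 = 0.0465.
n = ln(32400/7300) / ln(1+0.0465) = ln(4.43836) / 0.045451 = 32.7886 half-years
= 32.7886/2 years

16.39 years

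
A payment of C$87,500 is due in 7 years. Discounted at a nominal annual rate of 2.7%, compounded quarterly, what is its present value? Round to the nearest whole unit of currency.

Periodic rate i = 0.027/4 = 0.00675; n = 7 × 4 = 28 periods.
PV = 87,500 / (1 + 0.00675)^28 = 87,500 / 1.207274 = 72,477.3292

C$72,477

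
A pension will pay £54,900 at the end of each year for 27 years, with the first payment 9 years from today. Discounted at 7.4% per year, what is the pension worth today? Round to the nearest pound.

Value one period before first payment (t=8): 54900 × [1 − (1+0.074)^(−27)] / 0.074 = 54900 × 11.547200 = 633,941.3000
Discount back 8 years: 633,941.3000 × (1+0.074)^(−8) = 633,941.3000 × 0.564892 = 358,108.6367

£358,109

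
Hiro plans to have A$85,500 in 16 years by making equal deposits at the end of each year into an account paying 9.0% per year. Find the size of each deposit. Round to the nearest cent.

A$2,590.64

PMT = 85500 / ( [(1+0.09)^16 − 1] / 0.09 ) = 85500 / 33.003399 = 2,590.6423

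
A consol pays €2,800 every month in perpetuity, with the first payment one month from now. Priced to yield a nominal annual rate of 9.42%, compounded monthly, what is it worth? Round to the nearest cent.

Periodic rate i = 0.0942/12 = 0.00785.
PV = PMT / i = 2800 / 0.00785 = 356,687.8981

€356,687.90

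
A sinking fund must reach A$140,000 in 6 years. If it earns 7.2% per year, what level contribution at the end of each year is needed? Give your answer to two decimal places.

A$19,473.00

FV-annuity factor = 7.189442; PMT = 140000 / 7.189442 = 19,472.9997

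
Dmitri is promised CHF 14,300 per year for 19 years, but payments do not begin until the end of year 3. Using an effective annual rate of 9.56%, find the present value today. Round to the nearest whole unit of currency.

Value one period before first payment (t=2): 14300 × [1 − (1+0.0956)^(−19)] / 0.0956 = 14300 × 8.614583 = 123,188.5329
Discount back 2 years: 123,188.5329 × (1+0.0956)^(−2) = 123,188.5329 × 0.833098 = 102,628.0875

CHF 102,628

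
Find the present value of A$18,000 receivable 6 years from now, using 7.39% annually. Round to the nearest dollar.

A$11,735

Discount factor = (1+0.0739)^(−6) = 0.651954; PV = 18,000 × 0.651954 = 11,735.1718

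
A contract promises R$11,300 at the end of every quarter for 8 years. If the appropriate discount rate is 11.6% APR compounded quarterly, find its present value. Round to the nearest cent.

R$233,560.37

i = 0.116/4 = 0.029 per quarter; n = 8·4 = 32.
Annuity factor a(32|0.029) = 20.669059; PV = 11300 × 20.669059 = 233,560.3661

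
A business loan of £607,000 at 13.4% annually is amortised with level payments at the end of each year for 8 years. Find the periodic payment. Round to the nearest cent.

£128,227.69

Annuity-PV factor = 4.733767; PMT = 607000 / 4.733767 = 128,227.6935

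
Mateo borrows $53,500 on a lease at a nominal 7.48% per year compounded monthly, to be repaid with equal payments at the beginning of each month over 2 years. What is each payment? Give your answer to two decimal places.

$2,392.08

Periodic rate i = 0.0748/12 = 0.00623333; n = 2 × 12 = 24 periods.
Annuity-PV factor × (1+i) = 22.365463; PMT = 53500 / 22.365463 = 2,392.0811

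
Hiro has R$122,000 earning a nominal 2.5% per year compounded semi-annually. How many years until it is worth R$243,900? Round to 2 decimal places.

27.88 years

Periodic rate i = 0.025/2 = 0.0125.
n = ln(243900/122000) / ln(1+0.0125) = ln(1.99918) / 0.012423 = 55.7646 half-years
= 55.7646/2 years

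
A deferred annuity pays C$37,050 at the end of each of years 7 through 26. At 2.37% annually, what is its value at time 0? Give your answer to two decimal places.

C$508,069.10

PV at t=6 (ordinary 20-year annuity): 37050 × a(20|0.0237) = 37050 × 15.782318 = 584,734.8769
Discount back 6 years: 584,734.8769 × (1+0.0237)^(−6) = 584,734.8769 × 0.868888 = 508,069.0955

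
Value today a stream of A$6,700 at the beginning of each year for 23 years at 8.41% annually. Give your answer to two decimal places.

PV = 6700 × [1 − (1+0.0841)^(−23)] / 0.0841 × (1+i) = 6700 × 10.878373 = 72,885.0970
(Beginning-of-period payments → annuity-due factor ×(1+i).)

A$72,885.10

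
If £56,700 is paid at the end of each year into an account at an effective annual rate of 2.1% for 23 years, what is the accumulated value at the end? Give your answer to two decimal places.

£1,654,675.84

Accumulation factor s(23|0.021) = 29.182995; FV = 56700 × 29.182995 = 1,654,675.8429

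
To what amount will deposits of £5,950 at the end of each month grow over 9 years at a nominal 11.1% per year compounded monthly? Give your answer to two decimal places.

Periodic rate i = 0.111/12 = 0.00925; n = 9 × 12 = 108 periods.
FV = 5950 × [(1+0.00925)^108 − 1] / 0.00925 = 5950 × 184.121449 = 1,095,522.6227

£1,095,522.62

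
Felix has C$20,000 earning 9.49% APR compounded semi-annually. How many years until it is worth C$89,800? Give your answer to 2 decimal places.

Periodic rate i = 0.0949/2 = 0.04745.
(1+i)^n = 89800/20000 = 4.49000, so n = ln 4.49000 / ln 1.04745 = 32.3964 half-years
= 32.3964/2 years

16.20 years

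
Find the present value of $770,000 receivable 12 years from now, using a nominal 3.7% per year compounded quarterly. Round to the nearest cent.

$494,937.47

Periodic rate i = 0.037/4 = 0.00925; n = 12 × 4 = 48 periods.
PV = 770,000 / (1 + 0.00925)^48 = 770,000 / 1.555752 = 494,937.4737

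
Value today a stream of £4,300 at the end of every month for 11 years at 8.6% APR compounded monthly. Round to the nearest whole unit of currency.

£366,238

Periodic rate i = 0.086/12 = 0.00716667; n = 11 × 12 = 132 periods.
PV = 4300 × [1 − (1+0.00716667)^(−132)] / 0.00716667 = 4300 × 85.171635 = 366,238.0291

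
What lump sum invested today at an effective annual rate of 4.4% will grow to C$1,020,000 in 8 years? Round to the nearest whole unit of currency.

C$722,763

PV = FV·(1+i)^(−n) = 1,020,000 × 0.708592 = 722,763.4503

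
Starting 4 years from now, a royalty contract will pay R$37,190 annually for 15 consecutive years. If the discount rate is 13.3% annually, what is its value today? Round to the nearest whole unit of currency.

Value one period before first payment (t=3): 37190 × [1 − (1+0.133)^(−15)] / 0.133 = 37190 × 6.363484 = 236,657.9646
Discount back 3 years: 236,657.9646 × (1+0.133)^(−3) = 236,657.9646 × 0.687559 = 162,716.4256

R$162,716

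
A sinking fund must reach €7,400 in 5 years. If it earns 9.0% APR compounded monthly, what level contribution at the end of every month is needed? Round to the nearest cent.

€98.11

Periodic rate i = 0.09/12 = 0.0075; n = 5 × 12 = 60 periods.
PMT = 7400 / ( [(1+0.0075)^60 − 1] / 0.0075 ) = 7400 / 75.424137 = 98.1118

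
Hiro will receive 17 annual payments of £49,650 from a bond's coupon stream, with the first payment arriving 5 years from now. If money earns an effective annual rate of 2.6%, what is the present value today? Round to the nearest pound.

£609,369

Value one period before first payment (t=4): 49650 × [1 − (1+0.026)^(−17)] / 0.026 = 49650 × 13.600371 = 675,258.4204
PV₀ = 675,258.4204 / (1+0.026)^4 = 675,258.4204 / 1.108127 = 609,369.2925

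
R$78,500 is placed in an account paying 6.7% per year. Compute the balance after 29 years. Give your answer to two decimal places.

78,500 × (1+0.067)^29 = 78,500 × 6.557951 = 514,799.1487

R$514,799.15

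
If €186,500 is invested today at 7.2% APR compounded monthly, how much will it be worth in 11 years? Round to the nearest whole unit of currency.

€410,783

With 12 periods per year: i = 0.006, n = 132.
186,500 × (1+0.006)^132 = 186,500 × 2.202589 = 410,782.8381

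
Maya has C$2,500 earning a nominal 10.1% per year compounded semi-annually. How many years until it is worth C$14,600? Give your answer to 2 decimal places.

Periodic rate i = 0.101/2 = 0.0505.
n = ln(14600/2500) / ln(1+0.0505) = ln(5.84000) / 0.049266 = 35.8203 half-years
= 35.8203/2 years

17.91 years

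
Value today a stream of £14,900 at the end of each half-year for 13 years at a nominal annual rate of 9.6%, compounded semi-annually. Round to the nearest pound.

With 2 periods per year: i = 0.048, n = 26.
PV = PMT · [1 − (1+i)^(−n)] / i = 14900 · 14.676386 = 218,678.1567

£218,678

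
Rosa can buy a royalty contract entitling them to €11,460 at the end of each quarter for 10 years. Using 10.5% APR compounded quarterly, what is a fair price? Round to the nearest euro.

i = 0.105/4 = 0.02625 per quarter; n = 10·4 = 40.
Annuity factor a(40|0.02625) = 24.582484; PV = 11460 × 24.582484 = 281,715.2618

€281,715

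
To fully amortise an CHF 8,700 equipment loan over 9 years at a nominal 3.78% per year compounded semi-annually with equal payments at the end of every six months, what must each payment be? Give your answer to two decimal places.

CHF 574.71

With 2 periods per year: i = 0.0189, n = 18.
PMT = 8700 / ( [1 − (1+0.0189)^(−18)] / 0.0189 ) = 8700 / 15.138045 = 574.7109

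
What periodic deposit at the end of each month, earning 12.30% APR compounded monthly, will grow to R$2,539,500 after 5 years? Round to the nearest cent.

i = 0.123/12 = 0.01025 per month; n = 5·12 = 60.
PMT = 2.5395e+06 / ( [(1+0.01025)^60 − 1] / 0.01025 ) = 2.5395e+06 / 82.329298 = 30,845.6415

R$30,845.64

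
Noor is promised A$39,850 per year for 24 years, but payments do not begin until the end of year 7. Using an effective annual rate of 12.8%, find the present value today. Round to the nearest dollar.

A$142,741

Value one period before first payment (t=6): 39850 × [1 − (1+0.128)^(−24)] / 0.128 = 39850 × 7.378618 = 294,037.9271
Discount back 6 years: 294,037.9271 × (1+0.128)^(−6) = 294,037.9271 × 0.485451 = 142,741.0064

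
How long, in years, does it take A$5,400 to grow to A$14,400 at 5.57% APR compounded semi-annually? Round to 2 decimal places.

Periodic rate i = 0.0557/2 = 0.02785.
n = ln(14400/5400) / ln(1+0.02785) = ln(2.66667) / 0.027469 = 35.7065 half-years
= 35.7065/2 years

17.85 years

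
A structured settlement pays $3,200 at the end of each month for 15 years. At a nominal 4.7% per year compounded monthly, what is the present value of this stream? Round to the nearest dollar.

With 12 periods per year: i = 0.00391667, n = 180.
PV = PMT · [1 − (1+i)^(−n)] / i = 3200 · 128.989929 = 412,767.7721

$412,768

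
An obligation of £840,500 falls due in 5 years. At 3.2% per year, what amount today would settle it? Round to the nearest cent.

£718,024.45

PV = FV·(1+i)^(−n) = 840,500 × 0.854283 = 718,024.4472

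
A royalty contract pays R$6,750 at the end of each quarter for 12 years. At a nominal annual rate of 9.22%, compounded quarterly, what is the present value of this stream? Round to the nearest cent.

i = 0.0922/4 = 0.02305 per quarter; n = 12·4 = 48.
PV = 6750 × [1 − (1+0.02305)^(−48)] / 0.02305 = 6750 × 28.853473 = 194,760.9440

R$194,760.94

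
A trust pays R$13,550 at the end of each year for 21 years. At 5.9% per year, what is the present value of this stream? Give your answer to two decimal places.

R$160,752.62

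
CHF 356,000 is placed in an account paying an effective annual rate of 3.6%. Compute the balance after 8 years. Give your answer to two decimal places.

CHF 472,419.75

356,000 × (1+0.036)^8 = 356,000 × 1.327022 = 472,419.7454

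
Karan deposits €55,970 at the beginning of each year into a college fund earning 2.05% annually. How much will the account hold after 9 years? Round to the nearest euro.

FV = 55970 × [(1+0.0205)^9 − 1] / 0.0205 × (1+i) = 55970 × 9.974784 = 558,288.6857
Payments are at the start of each period, so multiply by (1+i).

€558,289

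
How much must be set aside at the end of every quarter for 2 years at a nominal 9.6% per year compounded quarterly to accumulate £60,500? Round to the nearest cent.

£6,949.84

With 4 periods per year: i = 0.024, n = 8.
FV-annuity factor = 8.705242; PMT = 60500 / 8.705242 = 6,949.8351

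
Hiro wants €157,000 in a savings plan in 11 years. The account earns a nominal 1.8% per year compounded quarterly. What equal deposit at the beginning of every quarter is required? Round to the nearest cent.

With 4 periods per year: i = 0.0045, n = 44.
PMT = 157000 / ( [(1+0.0045)^44 − 1] / 0.0045 × (1+i) ) = 157000 / 48.756441 = 3,220.0874

€3,220.09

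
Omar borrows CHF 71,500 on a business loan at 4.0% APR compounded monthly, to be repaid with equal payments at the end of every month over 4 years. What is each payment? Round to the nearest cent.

With 12 periods per year: i = 0.00333333, n = 48.
PMT = 71500 / ( [1 − (1+0.00333333)^(−48)] / 0.00333333 ) = 71500 / 44.288834 = 1,614.4024

CHF 1,614.40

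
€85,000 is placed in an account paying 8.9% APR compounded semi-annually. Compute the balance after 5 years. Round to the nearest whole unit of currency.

€131,372

Periodic rate i = 0.089/2 = 0.0445; n = 5 × 2 = 10 periods.
FV = 85,000 × (1 + 0.0445)^10 = 131,372.1686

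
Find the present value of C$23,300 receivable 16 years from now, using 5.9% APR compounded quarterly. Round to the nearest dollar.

Periodic rate i = 0.059/4 = 0.01475; n = 16 × 4 = 64 periods.
PV = FV·(1+i)^(−n) = 23,300 × 0.391760 = 9,128.0095

C$9,128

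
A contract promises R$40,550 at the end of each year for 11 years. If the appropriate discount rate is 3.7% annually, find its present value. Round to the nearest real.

PV = 40550 × [1 − (1+0.037)^(−11)] / 0.037 = 40550 × 8.903949 = 361,055.1397

R$361,055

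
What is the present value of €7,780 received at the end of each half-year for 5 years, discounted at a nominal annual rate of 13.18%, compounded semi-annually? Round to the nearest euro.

€55,694

Periodic rate i = 0.1318/2 = 0.0659; n = 5 × 2 = 10 periods.
PV = 7780 × [1 − (1+0.0659)^(−10)] / 0.0659 = 7780 × 7.158650 = 55,694.2953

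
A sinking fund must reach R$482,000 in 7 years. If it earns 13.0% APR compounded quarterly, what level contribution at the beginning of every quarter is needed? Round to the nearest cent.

Periodic rate i = 0.13/4 = 0.0325; n = 7 × 4 = 28 periods.
PMT = 482000 / ( [(1+0.0325)^28 − 1] / 0.0325 × (1+i) ) = 482000 / 46.021596 = 10,473.3438

R$10,473.34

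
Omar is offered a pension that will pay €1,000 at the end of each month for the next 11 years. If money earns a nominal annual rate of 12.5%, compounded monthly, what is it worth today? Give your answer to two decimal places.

€71,554.15

i = 0.125/12 = 0.0104167 per month; n = 11·12 = 132.
PV = 1000 × [1 − (1+0.0104167)^(−132)] / 0.0104167 = 1000 × 71.554154 = 71,554.1540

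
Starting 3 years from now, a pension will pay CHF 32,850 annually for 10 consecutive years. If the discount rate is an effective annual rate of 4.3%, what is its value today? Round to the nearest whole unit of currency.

Value one period before first payment (t=2): 32850 × [1 − (1+0.043)^(−10)] / 0.043 = 32850 × 7.991107 = 262,507.8778
Discount back 2 years: 262,507.8778 × (1+0.043)^(−2) = 262,507.8778 × 0.919245 = 241,309.1135

CHF 241,309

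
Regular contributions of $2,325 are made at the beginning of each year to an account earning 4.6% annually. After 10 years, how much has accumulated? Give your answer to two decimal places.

FV = 2325 × [(1+0.046)^10 − 1] / 0.046 × (1+i) = 2325 × 12.913428 = 30,023.7197
(annuity-due: payments at period start, so ×(1+i).)

$30,023.72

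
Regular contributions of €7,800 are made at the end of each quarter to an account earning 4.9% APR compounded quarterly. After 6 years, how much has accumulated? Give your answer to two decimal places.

With 4 periods per year: i = 0.01225, n = 24.
FV = PMT · [(1+i)^n − 1] / i = 7800 · 27.705255 = 216,100.9919

€216,100.99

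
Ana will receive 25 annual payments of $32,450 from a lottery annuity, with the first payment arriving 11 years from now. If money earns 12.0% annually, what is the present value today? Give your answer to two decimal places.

$81,945.36

PV at t=10 (ordinary 25-year annuity): 32450 × a(25|0.12) = 32450 × 7.843139 = 254,509.8642
Discount back 10 years: 254,509.8642 × (1+0.12)^(−10) = 254,509.8642 × 0.321973 = 81,945.3647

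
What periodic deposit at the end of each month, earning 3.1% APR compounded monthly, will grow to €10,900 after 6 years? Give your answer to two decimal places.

€137.94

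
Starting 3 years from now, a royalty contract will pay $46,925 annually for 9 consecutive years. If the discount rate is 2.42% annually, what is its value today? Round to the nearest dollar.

Value one period before first payment (t=2): 46925 × [1 − (1+0.0242)^(−9)] / 0.0242 = 46925 × 8.001033 = 375,448.4704
PV₀ = 375,448.4704 / (1+0.0242)^2 = 375,448.4704 / 1.048986 = 357,915.7389

$357,916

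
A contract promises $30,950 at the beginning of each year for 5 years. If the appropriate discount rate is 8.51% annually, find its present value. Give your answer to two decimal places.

$132,307.31

PV = 30950 × [1 − (1+0.0851)^(−5)] / 0.0851 × (1+i) = 30950 × 4.274873 = 132,307.3122
(annuity-due: payments at period start, so ×(1+i).)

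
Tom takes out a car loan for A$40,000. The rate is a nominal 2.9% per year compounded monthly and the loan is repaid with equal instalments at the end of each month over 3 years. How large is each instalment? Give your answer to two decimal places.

A$1,161.49

With 12 periods per year: i = 0.00241667, n = 36.
PMT = 40000 / ( [1 − (1+0.00241667)^(−36)] / 0.00241667 ) = 40000 / 34.438630 = 1,161.4864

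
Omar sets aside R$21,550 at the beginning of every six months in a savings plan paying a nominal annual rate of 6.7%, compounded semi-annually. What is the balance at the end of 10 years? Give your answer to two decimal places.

Periodic rate i = 0.067/2 = 0.0335; n = 10 × 2 = 20 periods.
FV = 21550 × [(1+0.0335)^20 − 1] / 0.0335 × (1+i) = 21550 × 28.780693 = 620,223.9388
(Beginning-of-period payments → annuity-due factor ×(1+i).)

R$620,223.94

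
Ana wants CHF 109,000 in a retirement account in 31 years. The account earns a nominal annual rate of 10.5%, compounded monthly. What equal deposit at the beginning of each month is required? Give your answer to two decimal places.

CHF 38.50

i = 0.105/12 = 0.00875 per month; n = 31·12 = 372.
PMT = 109000 / ( [(1+0.00875)^372 − 1] / 0.00875 × (1+i) ) = 109000 / 2830.866969 = 38.5041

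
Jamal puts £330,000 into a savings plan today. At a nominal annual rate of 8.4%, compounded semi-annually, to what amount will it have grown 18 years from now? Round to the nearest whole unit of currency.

Periodic rate i = 0.084/2 = 0.042; n = 18 × 2 = 36 periods.
FV = PV·(1+i)^n = 330,000 × 4.397824 = 1,451,282.0459

£1,451,282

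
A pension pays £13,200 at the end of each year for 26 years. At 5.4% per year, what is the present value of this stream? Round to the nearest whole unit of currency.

PV = 13200 × [1 − (1+0.054)^(−26)] / 0.054 = 13200 × 13.800601 = 182,167.9313

£182,168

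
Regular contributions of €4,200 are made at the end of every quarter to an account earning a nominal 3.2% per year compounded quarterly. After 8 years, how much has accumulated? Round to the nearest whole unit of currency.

€152,480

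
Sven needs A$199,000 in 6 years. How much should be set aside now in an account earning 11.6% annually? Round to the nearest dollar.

A$103,007

PV = FV·(1+i)^(−n) = 199,000 × 0.517625 = 103,007.2775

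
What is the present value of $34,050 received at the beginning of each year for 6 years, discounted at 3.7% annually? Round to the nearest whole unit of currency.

$186,921

PV = 34050 × [1 − (1+0.037)^(−6)] / 0.037 × (1+i) = 34050 × 5.489592 = 186,920.5965
Payments are at the start of each period, so multiply by (1+i).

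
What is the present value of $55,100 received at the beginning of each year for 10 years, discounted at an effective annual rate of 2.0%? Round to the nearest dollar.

PV = PMT · [1 − (1+i)^(−n)] / i × (1+i) = 55100 · 9.162237 = 504,839.2425
(Beginning-of-period payments → annuity-due factor ×(1+i).)

$504,839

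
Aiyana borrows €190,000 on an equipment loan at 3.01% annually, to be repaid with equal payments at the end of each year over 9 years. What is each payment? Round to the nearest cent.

€24,413.81

PMT = 190000 / ( [1 − (1+0.0301)^(−9)] / 0.0301 ) = 190000 / 7.782479 = 24,413.8137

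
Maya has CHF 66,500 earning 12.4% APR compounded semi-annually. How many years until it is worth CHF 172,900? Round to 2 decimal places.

Periodic rate i = 0.124/2 = 0.062.
(1+i)^n = 172900/66500 = 2.60000, so n = ln 2.60000 / ln 1.062 = 15.8844 half-years
= 15.8844/2 years

7.94 years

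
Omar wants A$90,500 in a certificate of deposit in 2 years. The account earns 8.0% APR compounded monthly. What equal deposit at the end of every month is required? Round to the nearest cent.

A$3,489.74

With 12 periods per year: i = 0.00666667, n = 24.
FV-annuity factor = 25.933190; PMT = 90500 / 25.933190 = 3,489.7365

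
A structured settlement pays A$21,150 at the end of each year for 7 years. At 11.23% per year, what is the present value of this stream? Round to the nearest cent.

PV = 21150 × [1 − (1+0.1123)^(−7)] / 0.1123 = 21150 × 4.677384 = 98,926.6785

A$98,926.68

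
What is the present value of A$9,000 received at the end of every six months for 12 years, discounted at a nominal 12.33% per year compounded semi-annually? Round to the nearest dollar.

A$111,251

Periodic rate i = 0.1233/2 = 0.06165; n = 12 × 2 = 24 periods.
PV = PMT · [1 − (1+i)^(−n)] / i = 9000 · 12.361250 = 111,251.2503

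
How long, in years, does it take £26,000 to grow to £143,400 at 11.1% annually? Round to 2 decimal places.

16.22 years

n = ln(143400/26000) / ln(1+0.111) = ln(5.51538) / 0.105261 = 16.2221 years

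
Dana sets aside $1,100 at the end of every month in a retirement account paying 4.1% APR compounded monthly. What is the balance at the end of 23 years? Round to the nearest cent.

$503,386.57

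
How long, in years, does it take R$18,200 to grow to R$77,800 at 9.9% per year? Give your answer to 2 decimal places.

15.39 years

(1+i)^n = 77800/18200 = 4.27473, so n = ln 4.27473 / ln 1.099 = 15.3889 years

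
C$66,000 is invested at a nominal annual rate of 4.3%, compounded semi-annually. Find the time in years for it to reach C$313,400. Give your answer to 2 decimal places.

36.62 years

Periodic rate i = 0.043/2 = 0.0215.
(1+i)^n = 313400/66000 = 4.74848, so n = ln 4.74848 / ln 1.0215 = 73.2332 half-years
= 73.2332/2 years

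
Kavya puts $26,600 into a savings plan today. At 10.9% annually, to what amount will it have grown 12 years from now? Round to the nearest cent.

FV = 26,600 × (1 + 0.109)^12 = 92,057.7149

$92,057.71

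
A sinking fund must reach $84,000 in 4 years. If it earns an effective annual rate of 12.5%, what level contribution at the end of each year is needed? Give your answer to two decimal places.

$17,447.46

PMT = 84000 / ( [(1+0.125)^4 − 1] / 0.125 ) = 84000 / 4.814453 = 17,447.4645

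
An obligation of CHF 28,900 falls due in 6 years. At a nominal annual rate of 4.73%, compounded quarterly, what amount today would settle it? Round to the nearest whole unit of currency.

CHF 21,796

i = 0.0473/4 = 0.011825 per quarter; n = 6·4 = 24.
Discount factor = (1+0.011825)^(−24) = 0.754172; PV = 28,900 × 0.754172 = 21,795.5637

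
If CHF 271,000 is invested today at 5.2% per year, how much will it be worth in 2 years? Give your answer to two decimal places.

CHF 299,916.78

271,000 × (1+0.052)^2 = 271,000 × 1.106704 = 299,916.7840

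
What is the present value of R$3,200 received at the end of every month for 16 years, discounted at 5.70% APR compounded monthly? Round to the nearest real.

Periodic rate i = 0.057/12 = 0.00475; n = 16 × 12 = 192 periods.
PV = PMT · [1 − (1+i)^(−n)] / i = 3200 · 125.770885 = 402,466.8315

R$402,467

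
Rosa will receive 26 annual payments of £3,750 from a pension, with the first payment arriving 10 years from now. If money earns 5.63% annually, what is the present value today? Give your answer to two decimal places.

£30,891.10

PV at t=9 (ordinary 26-year annuity): 3750 × a(26|0.0563) = 3750 × 13.486141 = 50,573.0274
PV₀ = 50,573.0274 / (1+0.0563)^9 = 50,573.0274 / 1.637139 = 30,891.1043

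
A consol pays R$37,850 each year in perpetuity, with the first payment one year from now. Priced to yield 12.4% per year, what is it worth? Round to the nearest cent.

R$305,241.94

PV = C/r = 37850/0.124 = 305,241.9355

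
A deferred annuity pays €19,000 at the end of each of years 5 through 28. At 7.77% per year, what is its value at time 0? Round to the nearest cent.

PV at t=4 (ordinary 24-year annuity): 19000 × a(24|0.0777) = 19000 × 10.733872 = 203,943.5770
Discount back 4 years: 203,943.5770 × (1+0.0777)^(−4) = 203,943.5770 × 0.741325 = 151,188.4104

€151,188.41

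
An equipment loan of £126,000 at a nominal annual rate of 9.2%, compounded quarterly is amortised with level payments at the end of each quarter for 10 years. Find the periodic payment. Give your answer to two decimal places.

Periodic rate i = 0.092/4 = 0.023; n = 10 × 4 = 40 periods.
Annuity-PV factor = 25.969847; PMT = 126000 / 25.969847 = 4,851.7807

£4,851.78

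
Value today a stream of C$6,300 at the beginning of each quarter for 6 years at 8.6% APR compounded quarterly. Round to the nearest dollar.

C$119,676

With 4 periods per year: i = 0.0215, n = 24.
Annuity factor a(24|0.0215) × (1+i) = 18.996258; PV = 6300 × 18.996258 = 119,676.4262
(annuity-due: payments at period start, so ×(1+i).)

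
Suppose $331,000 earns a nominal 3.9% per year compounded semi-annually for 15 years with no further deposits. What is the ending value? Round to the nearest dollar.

$590,806

Periodic rate i = 0.039/2 = 0.0195; n = 15 × 2 = 30 periods.
FV = PV·(1+i)^n = 331,000 × 1.784912 = 590,806.0000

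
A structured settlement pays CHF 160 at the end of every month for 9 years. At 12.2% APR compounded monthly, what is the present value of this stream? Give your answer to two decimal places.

CHF 10,459.41

i = 0.122/12 = 0.0101667 per month; n = 9·12 = 108.
Annuity factor a(108|0.0101667) = 65.371304; PV = 160 × 65.371304 = 10,459.4086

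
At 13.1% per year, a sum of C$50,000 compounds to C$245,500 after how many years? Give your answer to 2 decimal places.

12.93 years

n = ln(245500/50000) / ln(1+0.131) = ln(4.91000) / 0.123102 = 12.9264 years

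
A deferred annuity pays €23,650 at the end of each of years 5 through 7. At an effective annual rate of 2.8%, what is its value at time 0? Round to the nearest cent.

Value one period before first payment (t=4): 23650 × [1 − (1+0.028)^(−3)] / 0.028 = 23650 × 2.839523 = 67,154.7228
Discount back 4 years: 67,154.7228 × (1+0.028)^(−4) = 67,154.7228 × 0.895422 = 60,131.7858

€60,131.79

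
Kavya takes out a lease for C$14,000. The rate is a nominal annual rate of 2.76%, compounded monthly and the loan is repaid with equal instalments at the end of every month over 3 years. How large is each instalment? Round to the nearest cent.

With 12 periods per year: i = 0.0023, n = 36.
PMT = 14000 / ( [1 − (1+0.0023)^(−36)] / 0.0023 ) = 14000 / 34.511844 = 405.6578

C$405.66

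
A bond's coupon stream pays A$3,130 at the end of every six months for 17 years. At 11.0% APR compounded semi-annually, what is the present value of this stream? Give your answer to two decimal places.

A$47,691.91

With 2 periods per year: i = 0.055, n = 34.
PV = 3130 × [1 − (1+0.055)^(−34)] / 0.055 = 3130 × 15.237033 = 47,691.9119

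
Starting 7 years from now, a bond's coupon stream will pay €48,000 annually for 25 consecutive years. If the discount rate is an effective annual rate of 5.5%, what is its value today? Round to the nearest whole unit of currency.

Value one period before first payment (t=6): 48000 × [1 − (1+0.055)^(−25)] / 0.055 = 48000 × 13.413933 = 643,868.7675
Discount back 6 years: 643,868.7675 × (1+0.055)^(−6) = 643,868.7675 × 0.725246 = 466,963.1406

€466,963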